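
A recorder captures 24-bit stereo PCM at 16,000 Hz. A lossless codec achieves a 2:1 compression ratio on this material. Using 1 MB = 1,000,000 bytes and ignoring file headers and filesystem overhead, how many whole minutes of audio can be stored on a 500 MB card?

173 minutes

Uncompressed byte rate = 16,000 × 3 × 2 = 96,000 bytes/s.
After 2:1 compression, effective rate ≈ 48000 bytes/s.
Capacity = 500 × 1,000,000 = 500,000,000 bytes.
500,000,000 / effective rate ≈ 10416.67 s → 173 minutes.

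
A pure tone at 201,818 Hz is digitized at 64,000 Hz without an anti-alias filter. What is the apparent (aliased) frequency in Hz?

Nyquist = 64,000/2 = 32,000 Hz; 201,818 Hz exceeds it.
Alias = |201,818 − 3×64,000| = |201,818 − 192,000| = 9,818 Hz.

9,818 Hz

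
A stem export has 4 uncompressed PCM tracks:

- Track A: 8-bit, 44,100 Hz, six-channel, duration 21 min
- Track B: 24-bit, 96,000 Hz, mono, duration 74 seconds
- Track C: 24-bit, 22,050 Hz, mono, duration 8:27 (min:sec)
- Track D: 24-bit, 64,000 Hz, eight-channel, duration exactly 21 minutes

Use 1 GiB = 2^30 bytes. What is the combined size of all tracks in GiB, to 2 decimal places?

Track A: 21 min = 1,260 s; 44,100 × 1,260 × 1 × 6 = 333,396,000 bytes.
Track B: 96,000 × 74 × 3 × 1 = 21,312,000 bytes.
Track C: 8:27 (min:sec) = 507 s; 22,050 × 507 × 3 × 1 = 33,538,050 bytes.
Track D: exactly 21 minutes = 1,260 s; 64,000 × 1,260 × 3 × 8 = 1,935,360,000 bytes.
Total = 2,323,606,050 bytes = 2.16 GiB.

2.16 GiB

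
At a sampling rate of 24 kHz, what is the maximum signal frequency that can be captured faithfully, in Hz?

Nyquist frequency = sample rate / 2 = 24,000 / 2 = 12,000 Hz.

12,000 Hz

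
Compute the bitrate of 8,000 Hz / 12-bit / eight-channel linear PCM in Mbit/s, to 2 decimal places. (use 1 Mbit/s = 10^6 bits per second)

0.77 Mbit/s

Bit rate = 8,000 × 12 × 8 = 768,000 bits/s.
= 0.77 Mbit/s.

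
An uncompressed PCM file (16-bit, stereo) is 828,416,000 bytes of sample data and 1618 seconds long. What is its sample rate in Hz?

Bytes = sample_rate × seconds × bytes_per_sample × channels.
sample_rate = 828,416,000 / (1,618 × 2 × 2) = 828,416,000 / 6,472 = 128,000 Hz.

128,000 Hz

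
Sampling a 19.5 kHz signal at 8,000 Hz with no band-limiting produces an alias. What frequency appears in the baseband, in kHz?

3.5 kHz

Nyquist = 8,000/2 = 4,000 Hz; 19,500 Hz exceeds it.
Alias = |19,500 − 2×8,000| = |19,500 − 16,000| = 3,500 Hz = 3.5 kHz.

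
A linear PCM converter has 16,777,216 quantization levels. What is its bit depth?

24 bits

log2(16,777,216) = 24.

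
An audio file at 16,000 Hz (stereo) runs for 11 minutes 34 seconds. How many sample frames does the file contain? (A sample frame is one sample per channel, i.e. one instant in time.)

11,104,000 sample frames

11 minutes 34 seconds = 694 s.
16,000 samples/s × 694 s = 11,104,000 frames.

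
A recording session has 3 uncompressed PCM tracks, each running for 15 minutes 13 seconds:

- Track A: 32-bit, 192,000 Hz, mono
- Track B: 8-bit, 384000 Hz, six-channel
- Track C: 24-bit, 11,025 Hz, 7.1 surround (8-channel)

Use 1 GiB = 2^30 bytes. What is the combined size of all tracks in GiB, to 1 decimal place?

2.8 GiB

15 minutes 13 seconds = 913 s.
Track A: 192,000 × 913 × 4 × 1 = 701,184,000 bytes.
Track B: 384,000 × 913 × 1 × 6 = 2,103,552,000 bytes.
Track C: 11,025 × 913 × 3 × 8 = 241,579,800 bytes.
Total = 3,046,315,800 bytes = 2.8 GiB.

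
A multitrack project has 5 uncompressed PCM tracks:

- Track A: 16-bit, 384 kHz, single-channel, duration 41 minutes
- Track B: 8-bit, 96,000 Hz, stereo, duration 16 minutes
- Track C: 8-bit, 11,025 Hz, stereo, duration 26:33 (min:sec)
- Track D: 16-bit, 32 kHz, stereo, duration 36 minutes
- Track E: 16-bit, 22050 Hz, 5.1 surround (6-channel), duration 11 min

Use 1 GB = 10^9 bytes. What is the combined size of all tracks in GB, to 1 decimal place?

Track A: 41 minutes = 2,460 s; 384,000 × 2,460 × 2 × 1 = 1,889,280,000 bytes.
Track B: 16 minutes = 960 s; 96,000 × 960 × 1 × 2 = 184,320,000 bytes.
Track C: 26:33 (min:sec) = 1,593 s; 11,025 × 1,593 × 1 × 2 = 35,125,650 bytes.
Track D: 36 minutes = 2,160 s; 32,000 × 2,160 × 2 × 2 = 276,480,000 bytes.
Track E: 11 min = 660 s; 22,050 × 660 × 2 × 6 = 174,636,000 bytes.
Total = 2,559,841,650 bytes = 2.6 GB.

2.6 GB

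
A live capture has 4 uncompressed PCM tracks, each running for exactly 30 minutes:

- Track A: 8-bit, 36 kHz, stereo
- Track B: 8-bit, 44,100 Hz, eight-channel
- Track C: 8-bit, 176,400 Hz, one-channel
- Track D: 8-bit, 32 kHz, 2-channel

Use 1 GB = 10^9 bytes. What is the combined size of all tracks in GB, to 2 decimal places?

exactly 30 minutes = 1,800 s.
Track A: 36,000 × 1,800 × 1 × 2 = 129,600,000 bytes.
Track B: 44,100 × 1,800 × 1 × 8 = 635,040,000 bytes.
Track C: 176,400 × 1,800 × 1 × 1 = 317,520,000 bytes.
Track D: 32,000 × 1,800 × 1 × 2 = 115,200,000 bytes.
Total = 1,197,360,000 bytes = 1.20 GB.

1.20 GB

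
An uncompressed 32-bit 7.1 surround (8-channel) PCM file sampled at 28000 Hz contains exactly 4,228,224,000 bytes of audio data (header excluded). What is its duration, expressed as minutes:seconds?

78:39

Byte rate = 28,000 × 4 × 8 = 896,000 bytes/s.
Duration = 4,228,224,000 / 896,000 = 4,719 s.
4,719 s = 78:39.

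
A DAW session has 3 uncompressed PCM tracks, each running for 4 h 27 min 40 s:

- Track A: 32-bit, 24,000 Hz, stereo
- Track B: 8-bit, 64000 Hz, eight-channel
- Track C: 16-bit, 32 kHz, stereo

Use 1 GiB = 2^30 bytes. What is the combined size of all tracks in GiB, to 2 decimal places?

12.44 GiB

4 h 27 min 40 s = 16,060 s.
Track A: 24,000 × 16,060 × 4 × 2 = 3,083,520,000 bytes.
Track B: 64,000 × 16,060 × 1 × 8 = 8,222,720,000 bytes.
Track C: 32,000 × 16,060 × 2 × 2 = 2,055,680,000 bytes.
Total = 13,361,920,000 bytes = 12.44 GiB.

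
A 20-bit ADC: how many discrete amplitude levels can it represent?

2^20 = 1,048,576.

1,048,576 levels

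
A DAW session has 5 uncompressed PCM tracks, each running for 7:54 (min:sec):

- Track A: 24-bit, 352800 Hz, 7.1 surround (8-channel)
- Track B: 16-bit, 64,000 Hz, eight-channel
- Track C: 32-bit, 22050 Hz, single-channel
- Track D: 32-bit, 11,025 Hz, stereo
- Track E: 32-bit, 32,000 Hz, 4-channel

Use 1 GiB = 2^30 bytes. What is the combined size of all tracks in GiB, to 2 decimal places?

7:54 (min:sec) = 474 s.
Track A: 352,800 × 474 × 3 × 8 = 4,013,452,800 bytes.
Track B: 64,000 × 474 × 2 × 8 = 485,376,000 bytes.
Track C: 22,050 × 474 × 4 × 1 = 41,806,800 bytes.
Track D: 11,025 × 474 × 4 × 2 = 41,806,800 bytes.
Track E: 32,000 × 474 × 4 × 4 = 242,688,000 bytes.
Total = 4,825,130,400 bytes = 4.49 GiB.

4.49 GiB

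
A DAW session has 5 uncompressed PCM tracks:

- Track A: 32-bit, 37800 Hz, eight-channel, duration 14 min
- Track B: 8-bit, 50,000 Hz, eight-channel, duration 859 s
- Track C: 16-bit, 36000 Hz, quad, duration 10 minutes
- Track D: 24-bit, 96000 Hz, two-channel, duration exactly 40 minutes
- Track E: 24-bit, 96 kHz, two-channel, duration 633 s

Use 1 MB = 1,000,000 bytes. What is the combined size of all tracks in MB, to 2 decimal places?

3279.47 MB

Track A: 14 min = 840 s; 37,800 × 840 × 4 × 8 = 1,016,064,000 bytes.
Track B: 50,000 × 859 × 1 × 8 = 343,600,000 bytes.
Track C: 10 minutes = 600 s; 36,000 × 600 × 2 × 4 = 172,800,000 bytes.
Track D: exactly 40 minutes = 2,400 s; 96,000 × 2,400 × 3 × 2 = 1,382,400,000 bytes.
Track E: 96,000 × 633 × 3 × 2 = 364,608,000 bytes.
Total = 3,279,472,000 bytes = 3279.47 MB.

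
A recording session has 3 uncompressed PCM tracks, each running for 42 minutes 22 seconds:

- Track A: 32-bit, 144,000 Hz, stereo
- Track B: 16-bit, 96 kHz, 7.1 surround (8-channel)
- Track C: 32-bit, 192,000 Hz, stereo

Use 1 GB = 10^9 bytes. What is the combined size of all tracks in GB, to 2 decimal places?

10.74 GB

42 minutes 22 seconds = 2,542 s.
Track A: 144,000 × 2,542 × 4 × 2 = 2,928,384,000 bytes.
Track B: 96,000 × 2,542 × 2 × 8 = 3,904,512,000 bytes.
Track C: 192,000 × 2,542 × 4 × 2 = 3,904,512,000 bytes.
Total = 10,737,408,000 bytes = 10.74 GB.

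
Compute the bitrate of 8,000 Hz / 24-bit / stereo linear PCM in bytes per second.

48,000 bytes/s

Bit rate = 8,000 × 24 × 2 = 384,000 bits/s.
384,000 / 8 = 48,000 bytes/s.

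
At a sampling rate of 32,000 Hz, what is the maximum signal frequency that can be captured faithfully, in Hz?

Nyquist frequency = sample rate / 2 = 32,000 / 2 = 16,000 Hz.

16,000 Hz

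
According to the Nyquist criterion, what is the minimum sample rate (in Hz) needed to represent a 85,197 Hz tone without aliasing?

Minimum sample rate = 2 × 85,197 Hz = 170,394 Hz.

170,394 Hz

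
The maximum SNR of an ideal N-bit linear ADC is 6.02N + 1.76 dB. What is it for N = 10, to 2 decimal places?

6.02 × 10 + 1.76 = 61.96 dB.

61.96 dB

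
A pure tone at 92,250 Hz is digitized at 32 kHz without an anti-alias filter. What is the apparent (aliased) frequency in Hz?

3,750 Hz

Nyquist = 32,000/2 = 16,000 Hz; 92,250 Hz exceeds it.
Alias = |92,250 − 3×32,000| = |92,250 − 96,000| = 3,750 Hz.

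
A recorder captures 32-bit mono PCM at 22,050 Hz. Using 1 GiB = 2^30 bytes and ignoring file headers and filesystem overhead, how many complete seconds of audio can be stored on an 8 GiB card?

Uncompressed byte rate = 22,050 × 4 × 1 = 88,200 bytes/s.
Capacity = 8 × 1,073,741,824 = 8,589,934,592 bytes.
8,589,934,592 / 88,200 ≈ 97391.55 s → 97,391 seconds.

97,391 seconds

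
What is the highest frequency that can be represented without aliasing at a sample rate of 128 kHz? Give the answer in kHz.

Nyquist frequency = sample rate / 2 = 128,000 / 2 = 64 kHz.

64 kHz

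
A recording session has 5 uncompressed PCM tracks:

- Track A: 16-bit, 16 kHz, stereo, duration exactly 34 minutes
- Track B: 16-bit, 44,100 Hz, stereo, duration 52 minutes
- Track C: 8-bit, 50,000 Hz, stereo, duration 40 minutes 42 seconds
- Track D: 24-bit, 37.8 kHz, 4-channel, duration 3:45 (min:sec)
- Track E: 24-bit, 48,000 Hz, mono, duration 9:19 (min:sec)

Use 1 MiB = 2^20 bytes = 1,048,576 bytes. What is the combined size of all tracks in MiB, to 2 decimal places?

1056.37 MiB

Track A: exactly 34 minutes = 2,040 s; 16,000 × 2,040 × 2 × 2 = 130,560,000 bytes.
Track B: 52 minutes = 3,120 s; 44,100 × 3,120 × 2 × 2 = 550,368,000 bytes.
Track C: 40 minutes 42 seconds = 2,442 s; 50,000 × 2,442 × 1 × 2 = 244,200,000 bytes.
Track D: 3:45 (min:sec) = 225 s; 37,800 × 225 × 3 × 4 = 102,060,000 bytes.
Track E: 9:19 (min:sec) = 559 s; 48,000 × 559 × 3 × 1 = 80,496,000 bytes.
Total = 1,107,684,000 bytes = 1056.37 MiB.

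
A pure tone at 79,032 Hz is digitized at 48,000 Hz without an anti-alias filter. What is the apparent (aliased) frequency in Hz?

16,968 Hz

Nyquist = 48,000/2 = 24,000 Hz; 79,032 Hz exceeds it.
Alias = |79,032 − 2×48,000| = |79,032 − 96,000| = 16,968 Hz.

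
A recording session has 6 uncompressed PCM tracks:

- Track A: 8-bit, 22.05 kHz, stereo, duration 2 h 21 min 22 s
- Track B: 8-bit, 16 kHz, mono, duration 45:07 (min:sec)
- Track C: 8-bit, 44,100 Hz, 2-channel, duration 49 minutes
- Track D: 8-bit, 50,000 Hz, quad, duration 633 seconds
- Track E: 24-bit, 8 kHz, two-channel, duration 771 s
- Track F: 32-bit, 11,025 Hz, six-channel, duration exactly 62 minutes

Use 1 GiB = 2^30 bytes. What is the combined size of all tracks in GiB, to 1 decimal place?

Track A: 2 h 21 min 22 s = 8,482 s; 22,050 × 8,482 × 1 × 2 = 374,056,200 bytes.
Track B: 45:07 (min:sec) = 2,707 s; 16,000 × 2,707 × 1 × 1 = 43,312,000 bytes.
Track C: 49 minutes = 2,940 s; 44,100 × 2,940 × 1 × 2 = 259,308,000 bytes.
Track D: 50,000 × 633 × 1 × 4 = 126,600,000 bytes.
Track E: 8,000 × 771 × 3 × 2 = 37,008,000 bytes.
Track F: exactly 62 minutes = 3,720 s; 11,025 × 3,720 × 4 × 6 = 984,312,000 bytes.
Total = 1,824,596,200 bytes = 1.7 GiB.

1.7 GiB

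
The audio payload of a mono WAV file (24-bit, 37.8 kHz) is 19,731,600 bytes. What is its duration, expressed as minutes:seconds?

Byte rate = 37,800 × 3 × 1 = 113,400 bytes/s.
Duration = 19,731,600 / 113,400 = 174 s.
174 s = 2:54.

2:54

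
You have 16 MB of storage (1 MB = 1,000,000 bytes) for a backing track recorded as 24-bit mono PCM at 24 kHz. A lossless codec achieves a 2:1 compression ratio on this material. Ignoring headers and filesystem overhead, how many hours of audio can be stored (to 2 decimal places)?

Uncompressed byte rate = 24,000 × 3 × 1 = 72,000 bytes/s.
After 2:1 compression, effective rate ≈ 36000 bytes/s.
Capacity = 16 × 1,000,000 = 16,000,000 bytes.
16,000,000 / effective rate ≈ 444.44 s → 0.12 hours.

0.12 hours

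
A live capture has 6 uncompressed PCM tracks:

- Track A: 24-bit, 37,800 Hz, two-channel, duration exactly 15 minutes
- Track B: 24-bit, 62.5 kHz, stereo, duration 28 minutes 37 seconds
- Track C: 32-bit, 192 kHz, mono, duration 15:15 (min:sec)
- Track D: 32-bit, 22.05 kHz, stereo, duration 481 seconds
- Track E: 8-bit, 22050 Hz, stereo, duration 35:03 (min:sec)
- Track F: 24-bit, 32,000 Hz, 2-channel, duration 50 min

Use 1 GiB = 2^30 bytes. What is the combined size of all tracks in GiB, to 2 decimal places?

2.15 GiB

Track A: exactly 15 minutes = 900 s; 37,800 × 900 × 3 × 2 = 204,120,000 bytes.
Track B: 28 minutes 37 seconds = 1,717 s; 62,500 × 1,717 × 3 × 2 = 643,875,000 bytes.
Track C: 15:15 (min:sec) = 915 s; 192,000 × 915 × 4 × 1 = 702,720,000 bytes.
Track D: 22,050 × 481 × 4 × 2 = 84,848,400 bytes.
Track E: 35:03 (min:sec) = 2,103 s; 22,050 × 2,103 × 1 × 2 = 92,742,300 bytes.
Track F: 50 min = 3,000 s; 32,000 × 3,000 × 3 × 2 = 576,000,000 bytes.
Total = 2,304,305,700 bytes = 2.15 GiB.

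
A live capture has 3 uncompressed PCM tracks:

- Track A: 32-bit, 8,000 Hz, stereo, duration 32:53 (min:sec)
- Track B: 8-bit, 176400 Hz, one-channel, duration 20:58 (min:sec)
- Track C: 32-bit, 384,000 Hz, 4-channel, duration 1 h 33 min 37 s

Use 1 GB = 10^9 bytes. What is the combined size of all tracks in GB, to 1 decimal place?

34.9 GB

Track A: 32:53 (min:sec) = 1,973 s; 8,000 × 1,973 × 4 × 2 = 126,272,000 bytes.
Track B: 20:58 (min:sec) = 1,258 s; 176,400 × 1,258 × 1 × 1 = 221,911,200 bytes.
Track C: 1 h 33 min 37 s = 5,617 s; 384,000 × 5,617 × 4 × 4 = 34,510,848,000 bytes.
Total = 34,859,031,200 bytes = 34.9 GB.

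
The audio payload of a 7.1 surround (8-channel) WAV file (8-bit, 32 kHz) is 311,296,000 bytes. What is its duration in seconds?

1,216 seconds

Byte rate = 32,000 × 1 × 8 = 256,000 bytes/s.
Duration = 311,296,000 / 256,000 = 1,216 s.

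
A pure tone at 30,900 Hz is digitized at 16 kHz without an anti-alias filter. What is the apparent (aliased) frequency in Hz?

1,100 Hz

Nyquist = 16,000/2 = 8,000 Hz; 30,900 Hz exceeds it.
Alias = |30,900 − 2×16,000| = |30,900 − 32,000| = 1,100 Hz.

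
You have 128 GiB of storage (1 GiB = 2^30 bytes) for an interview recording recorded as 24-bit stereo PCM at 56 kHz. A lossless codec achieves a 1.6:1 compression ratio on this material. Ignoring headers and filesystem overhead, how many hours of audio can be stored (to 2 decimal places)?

181.80 hours

Uncompressed byte rate = 56,000 × 3 × 2 = 336,000 bytes/s.
After 1.6:1 compression, effective rate ≈ 210000 bytes/s.
Capacity = 128 × 1,073,741,824 = 137,438,953,472 bytes.
137,438,953,472 / effective rate ≈ 654471.21 s → 181.80 hours.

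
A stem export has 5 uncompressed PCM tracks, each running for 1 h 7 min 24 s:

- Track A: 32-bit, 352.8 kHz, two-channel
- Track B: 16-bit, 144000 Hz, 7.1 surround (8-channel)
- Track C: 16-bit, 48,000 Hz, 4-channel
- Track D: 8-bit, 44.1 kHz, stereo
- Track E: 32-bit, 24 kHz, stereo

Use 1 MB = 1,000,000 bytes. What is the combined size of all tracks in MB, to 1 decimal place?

1 h 7 min 24 s = 4,044 s.
Track A: 352,800 × 4,044 × 4 × 2 = 11,413,785,600 bytes.
Track B: 144,000 × 4,044 × 2 × 8 = 9,317,376,000 bytes.
Track C: 48,000 × 4,044 × 2 × 4 = 1,552,896,000 bytes.
Track D: 44,100 × 4,044 × 1 × 2 = 356,680,800 bytes.
Track E: 24,000 × 4,044 × 4 × 2 = 776,448,000 bytes.
Total = 23,417,186,400 bytes = 23417.2 MB.

23417.2 MB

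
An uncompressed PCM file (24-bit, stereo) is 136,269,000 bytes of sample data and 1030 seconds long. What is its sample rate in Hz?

22,050 Hz

Bytes = sample_rate × seconds × bytes_per_sample × channels.
sample_rate = 136,269,000 / (1,030 × 3 × 2) = 136,269,000 / 6,180 = 22,050 Hz.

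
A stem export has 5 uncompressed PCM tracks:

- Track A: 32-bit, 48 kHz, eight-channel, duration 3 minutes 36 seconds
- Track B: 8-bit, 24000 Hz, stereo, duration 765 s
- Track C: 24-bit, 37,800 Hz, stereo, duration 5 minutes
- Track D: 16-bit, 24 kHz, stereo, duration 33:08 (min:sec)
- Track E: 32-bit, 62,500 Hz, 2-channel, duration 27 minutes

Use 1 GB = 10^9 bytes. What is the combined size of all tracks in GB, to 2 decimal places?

1.44 GB

Track A: 3 minutes 36 seconds = 216 s; 48,000 × 216 × 4 × 8 = 331,776,000 bytes.
Track B: 24,000 × 765 × 1 × 2 = 36,720,000 bytes.
Track C: 5 minutes = 300 s; 37,800 × 300 × 3 × 2 = 68,040,000 bytes.
Track D: 33:08 (min:sec) = 1,988 s; 24,000 × 1,988 × 2 × 2 = 190,848,000 bytes.
Track E: 27 minutes = 1,620 s; 62,500 × 1,620 × 4 × 2 = 810,000,000 bytes.
Total = 1,437,384,000 bytes = 1.44 GB.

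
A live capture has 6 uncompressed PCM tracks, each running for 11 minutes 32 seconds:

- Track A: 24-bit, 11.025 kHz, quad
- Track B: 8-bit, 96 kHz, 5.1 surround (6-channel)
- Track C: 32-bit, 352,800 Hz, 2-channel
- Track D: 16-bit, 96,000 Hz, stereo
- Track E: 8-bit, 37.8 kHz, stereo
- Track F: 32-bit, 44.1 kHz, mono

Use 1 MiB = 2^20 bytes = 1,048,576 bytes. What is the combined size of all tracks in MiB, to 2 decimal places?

11 minutes 32 seconds = 692 s.
Track A: 11,025 × 692 × 3 × 4 = 91,551,600 bytes.
Track B: 96,000 × 692 × 1 × 6 = 398,592,000 bytes.
Track C: 352,800 × 692 × 4 × 2 = 1,953,100,800 bytes.
Track D: 96,000 × 692 × 2 × 2 = 265,728,000 bytes.
Track E: 37,800 × 692 × 1 × 2 = 52,315,200 bytes.
Track F: 44,100 × 692 × 4 × 1 = 122,068,800 bytes.
Total = 2,883,356,400 bytes = 2749.78 MiB.

2749.78 MiB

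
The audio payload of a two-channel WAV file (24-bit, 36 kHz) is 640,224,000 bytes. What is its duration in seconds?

2,964 seconds

Byte rate = 36,000 × 3 × 2 = 216,000 bytes/s.
Duration = 640,224,000 / 216,000 = 2,964 s.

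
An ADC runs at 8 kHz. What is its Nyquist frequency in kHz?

Nyquist frequency = sample rate / 2 = 8,000 / 2 = 4 kHz.

4 kHz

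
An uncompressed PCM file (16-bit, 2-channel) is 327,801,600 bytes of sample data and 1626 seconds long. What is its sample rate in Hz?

50,400 Hz

Bytes = sample_rate × seconds × bytes_per_sample × channels.
sample_rate = 327,801,600 / (1,626 × 2 × 2) = 327,801,600 / 6,504 = 50,400 Hz.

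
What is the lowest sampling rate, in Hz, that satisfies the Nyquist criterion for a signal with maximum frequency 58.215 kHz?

116,430 Hz

Minimum sample rate = 2 × 58,215 Hz = 116,430 Hz.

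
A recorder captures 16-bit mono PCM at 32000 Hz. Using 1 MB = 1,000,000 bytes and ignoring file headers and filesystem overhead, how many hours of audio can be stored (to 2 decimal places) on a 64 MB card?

0.28 hours

Uncompressed byte rate = 32,000 × 2 × 1 = 64,000 bytes/s.
Capacity = 64 × 1,000,000 = 64,000,000 bytes.
64,000,000 / 64,000 ≈ 1000 s → 0.28 hours.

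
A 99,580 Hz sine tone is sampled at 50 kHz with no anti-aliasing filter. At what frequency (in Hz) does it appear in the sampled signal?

420 Hz

Nyquist = 50,000/2 = 25,000 Hz; 99,580 Hz exceeds it.
Alias = |99,580 − 2×50,000| = |99,580 − 100,000| = 420 Hz.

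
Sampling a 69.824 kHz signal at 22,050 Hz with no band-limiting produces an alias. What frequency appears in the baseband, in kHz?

3.674 kHz

Nyquist = 22,050/2 = 11,025 Hz; 69,824 Hz exceeds it.
Alias = |69,824 − 3×22,050| = |69,824 − 66,150| = 3,674 Hz = 3.674 kHz.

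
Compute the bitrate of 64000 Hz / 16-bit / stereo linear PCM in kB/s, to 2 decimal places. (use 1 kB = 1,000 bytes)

256.00 kB/s

Bit rate = 64,000 × 16 × 2 = 2,048,000 bits/s.
2,048,000 / 8 = 256,000 B/s = 256.00 kB/s.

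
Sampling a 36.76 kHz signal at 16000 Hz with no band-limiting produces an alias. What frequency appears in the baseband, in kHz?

4.76 kHz

Nyquist = 16,000/2 = 8,000 Hz; 36,760 Hz exceeds it.
Alias = |36,760 − 2×16,000| = |36,760 − 32,000| = 4,760 Hz = 4.76 kHz.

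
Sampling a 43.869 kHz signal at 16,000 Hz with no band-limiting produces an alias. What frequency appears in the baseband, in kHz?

4.131 kHz

Nyquist = 16,000/2 = 8,000 Hz; 43,869 Hz exceeds it.
Alias = |43,869 − 3×16,000| = |43,869 − 48,000| = 4,131 Hz = 4.131 kHz.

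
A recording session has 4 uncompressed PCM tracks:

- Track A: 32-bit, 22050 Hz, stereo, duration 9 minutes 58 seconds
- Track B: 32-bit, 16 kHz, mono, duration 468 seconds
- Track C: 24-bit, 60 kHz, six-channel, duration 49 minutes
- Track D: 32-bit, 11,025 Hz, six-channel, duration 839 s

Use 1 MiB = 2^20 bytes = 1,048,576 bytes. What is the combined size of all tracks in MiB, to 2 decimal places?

Track A: 9 minutes 58 seconds = 598 s; 22,050 × 598 × 4 × 2 = 105,487,200 bytes.
Track B: 16,000 × 468 × 4 × 1 = 29,952,000 bytes.
Track C: 49 minutes = 2,940 s; 60,000 × 2,940 × 3 × 6 = 3,175,200,000 bytes.
Track D: 11,025 × 839 × 4 × 6 = 221,999,400 bytes.
Total = 3,532,638,600 bytes = 3368.99 MiB.

3368.99 MiB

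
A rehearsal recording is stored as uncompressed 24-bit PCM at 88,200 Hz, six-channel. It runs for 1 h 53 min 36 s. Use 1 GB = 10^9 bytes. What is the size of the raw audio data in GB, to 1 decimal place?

10.8 GB

Duration = 1 h 53 min 36 s = 6,816 s.
Bytes = 88,200 samples/s × 6,816 s × 3 bytes/sample × 6 ch = 10,821,081,600 bytes.
10,821,081,600 / 1,000,000,000 = 10.8 GB.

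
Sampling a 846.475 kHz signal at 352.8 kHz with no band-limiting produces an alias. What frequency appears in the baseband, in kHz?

140.875 kHz

Nyquist = 352,800/2 = 176,400 Hz; 846,475 Hz exceeds it.
Alias = |846,475 − 2×352,800| = |846,475 − 705,600| = 140,875 Hz = 140.875 kHz.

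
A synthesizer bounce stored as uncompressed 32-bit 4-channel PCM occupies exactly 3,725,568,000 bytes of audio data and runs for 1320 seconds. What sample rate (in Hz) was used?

Bytes = sample_rate × seconds × bytes_per_sample × channels.
sample_rate = 3,725,568,000 / (1,320 × 4 × 4) = 3,725,568,000 / 21,120 = 176,400 Hz.

176,400 Hz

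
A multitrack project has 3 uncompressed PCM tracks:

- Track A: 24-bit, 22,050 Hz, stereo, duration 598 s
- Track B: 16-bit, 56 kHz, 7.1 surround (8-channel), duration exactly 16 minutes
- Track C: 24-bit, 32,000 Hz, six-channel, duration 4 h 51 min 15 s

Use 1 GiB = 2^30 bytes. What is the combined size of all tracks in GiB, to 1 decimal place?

10.2 GiB

Track A: 22,050 × 598 × 3 × 2 = 79,115,400 bytes.
Track B: exactly 16 minutes = 960 s; 56,000 × 960 × 2 × 8 = 860,160,000 bytes.
Track C: 4 h 51 min 15 s = 17,475 s; 32,000 × 17,475 × 3 × 6 = 10,065,600,000 bytes.
Total = 11,004,875,400 bytes = 10.2 GiB.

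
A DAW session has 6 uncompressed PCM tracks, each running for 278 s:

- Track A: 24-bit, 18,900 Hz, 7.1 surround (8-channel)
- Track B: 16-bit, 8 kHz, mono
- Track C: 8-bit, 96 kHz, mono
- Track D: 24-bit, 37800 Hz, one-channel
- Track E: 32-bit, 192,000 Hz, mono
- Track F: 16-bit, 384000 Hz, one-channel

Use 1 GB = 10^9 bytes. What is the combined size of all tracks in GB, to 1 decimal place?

Track A: 18,900 × 278 × 3 × 8 = 126,100,800 bytes.
Track B: 8,000 × 278 × 2 × 1 = 4,448,000 bytes.
Track C: 96,000 × 278 × 1 × 1 = 26,688,000 bytes.
Track D: 37,800 × 278 × 3 × 1 = 31,525,200 bytes.
Track E: 192,000 × 278 × 4 × 1 = 213,504,000 bytes.
Track F: 384,000 × 278 × 2 × 1 = 213,504,000 bytes.
Total = 615,770,000 bytes = 0.6 GB.

0.6 GB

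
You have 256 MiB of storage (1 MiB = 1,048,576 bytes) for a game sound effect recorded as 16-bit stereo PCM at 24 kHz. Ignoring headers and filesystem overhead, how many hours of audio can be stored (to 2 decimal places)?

0.78 hours

Uncompressed byte rate = 24,000 × 2 × 2 = 96,000 bytes/s.
Capacity = 256 × 1,048,576 = 268,435,456 bytes.
268,435,456 / 96,000 ≈ 2796.2 s → 0.78 hours.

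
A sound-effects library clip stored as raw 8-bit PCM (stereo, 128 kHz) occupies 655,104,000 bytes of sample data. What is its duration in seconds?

Byte rate = 128,000 × 1 × 2 = 256,000 bytes/s.
Duration = 655,104,000 / 256,000 = 2,559 s.

2,559 seconds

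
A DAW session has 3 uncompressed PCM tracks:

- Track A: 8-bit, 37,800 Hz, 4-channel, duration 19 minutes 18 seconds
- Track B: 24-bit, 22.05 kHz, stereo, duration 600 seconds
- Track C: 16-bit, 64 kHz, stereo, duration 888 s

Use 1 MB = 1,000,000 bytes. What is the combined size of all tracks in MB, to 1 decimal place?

Track A: 19 minutes 18 seconds = 1,158 s; 37,800 × 1,158 × 1 × 4 = 175,089,600 bytes.
Track B: 22,050 × 600 × 3 × 2 = 79,380,000 bytes.
Track C: 64,000 × 888 × 2 × 2 = 227,328,000 bytes.
Total = 481,797,600 bytes = 481.8 MB.

481.8 MB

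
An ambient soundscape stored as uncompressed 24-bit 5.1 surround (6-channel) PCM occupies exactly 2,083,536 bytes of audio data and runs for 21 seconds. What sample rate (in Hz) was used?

Bytes = sample_rate × seconds × bytes_per_sample × channels.
sample_rate = 2,083,536 / (21 × 3 × 6) = 2,083,536 / 378 = 5,512 Hz.

5,512 Hz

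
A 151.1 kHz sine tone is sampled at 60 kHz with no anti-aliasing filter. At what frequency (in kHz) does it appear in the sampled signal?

Nyquist = 60,000/2 = 30,000 Hz; 151,100 Hz exceeds it.
Alias = |151,100 − 3×60,000| = |151,100 − 180,000| = 28,900 Hz = 28.9 kHz.

28.9 kHz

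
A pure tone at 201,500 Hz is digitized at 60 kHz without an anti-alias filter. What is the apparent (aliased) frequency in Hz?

Nyquist = 60,000/2 = 30,000 Hz; 201,500 Hz exceeds it.
Alias = |201,500 − 3×60,000| = |201,500 − 180,000| = 21,500 Hz.

21,500 Hz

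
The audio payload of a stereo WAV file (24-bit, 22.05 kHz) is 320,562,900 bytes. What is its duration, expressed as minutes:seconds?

40:23

Byte rate = 22,050 × 3 × 2 = 132,300 bytes/s.
Duration = 320,562,900 / 132,300 = 2,423 s.
2,423 s = 40:23.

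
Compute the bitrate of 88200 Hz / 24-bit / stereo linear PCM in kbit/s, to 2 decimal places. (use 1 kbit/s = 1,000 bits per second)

4233.60 kbit/s

Bit rate = 88,200 × 24 × 2 = 4,233,600 bits/s.
= 4233.60 kbit/s.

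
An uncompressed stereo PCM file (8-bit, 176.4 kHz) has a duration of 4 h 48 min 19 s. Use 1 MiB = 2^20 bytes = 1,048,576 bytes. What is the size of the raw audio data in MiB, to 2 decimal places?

Duration = 4 h 48 min 19 s = 17,299 s.
Bytes = 176,400 samples/s × 17,299 s × 1 bytes/sample × 2 ch = 6,103,087,200 bytes.
6,103,087,200 / 1,048,576 = 5820.36 MiB.

5820.36 MiB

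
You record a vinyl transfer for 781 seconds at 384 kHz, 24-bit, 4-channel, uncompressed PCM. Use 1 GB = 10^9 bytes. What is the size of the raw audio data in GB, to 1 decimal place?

Bytes = 384,000 samples/s × 781 s × 3 bytes/sample × 4 ch = 3,598,848,000 bytes.
3,598,848,000 / 1,000,000,000 = 3.6 GB.

3.6 GB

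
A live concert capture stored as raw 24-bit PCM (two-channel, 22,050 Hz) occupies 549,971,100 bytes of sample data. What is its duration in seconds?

Byte rate = 22,050 × 3 × 2 = 132,300 bytes/s.
Duration = 549,971,100 / 132,300 = 4,157 s.

4,157 seconds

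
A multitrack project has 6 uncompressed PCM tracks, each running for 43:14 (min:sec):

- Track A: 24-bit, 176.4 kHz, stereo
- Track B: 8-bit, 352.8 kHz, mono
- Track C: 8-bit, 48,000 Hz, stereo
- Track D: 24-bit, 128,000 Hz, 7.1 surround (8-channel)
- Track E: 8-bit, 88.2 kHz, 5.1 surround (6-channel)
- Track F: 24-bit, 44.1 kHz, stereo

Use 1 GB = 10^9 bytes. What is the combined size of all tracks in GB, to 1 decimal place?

13.9 GB

43:14 (min:sec) = 2,594 s.
Track A: 176,400 × 2,594 × 3 × 2 = 2,745,489,600 bytes.
Track B: 352,800 × 2,594 × 1 × 1 = 915,163,200 bytes.
Track C: 48,000 × 2,594 × 1 × 2 = 249,024,000 bytes.
Track D: 128,000 × 2,594 × 3 × 8 = 7,968,768,000 bytes.
Track E: 88,200 × 2,594 × 1 × 6 = 1,372,744,800 bytes.
Track F: 44,100 × 2,594 × 3 × 2 = 686,372,400 bytes.
Total = 13,937,562,000 bytes = 13.9 GB.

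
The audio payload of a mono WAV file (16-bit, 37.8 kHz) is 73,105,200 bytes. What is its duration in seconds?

Byte rate = 37,800 × 2 × 1 = 75,600 bytes/s.
Duration = 73,105,200 / 75,600 = 967 s.

967 seconds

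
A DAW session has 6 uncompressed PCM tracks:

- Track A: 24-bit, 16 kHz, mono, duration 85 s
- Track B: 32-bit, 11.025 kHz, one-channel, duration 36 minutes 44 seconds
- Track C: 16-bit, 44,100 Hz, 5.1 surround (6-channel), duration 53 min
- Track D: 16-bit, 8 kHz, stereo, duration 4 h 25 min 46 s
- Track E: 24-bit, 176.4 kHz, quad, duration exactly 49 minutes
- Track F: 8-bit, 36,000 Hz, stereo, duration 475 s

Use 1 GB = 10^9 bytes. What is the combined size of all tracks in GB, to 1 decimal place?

Track A: 16,000 × 85 × 3 × 1 = 4,080,000 bytes.
Track B: 36 minutes 44 seconds = 2,204 s; 11,025 × 2,204 × 4 × 1 = 97,196,400 bytes.
Track C: 53 min = 3,180 s; 44,100 × 3,180 × 2 × 6 = 1,682,856,000 bytes.
Track D: 4 h 25 min 46 s = 15,946 s; 8,000 × 15,946 × 2 × 2 = 510,272,000 bytes.
Track E: exactly 49 minutes = 2,940 s; 176,400 × 2,940 × 3 × 4 = 6,223,392,000 bytes.
Track F: 36,000 × 475 × 1 × 2 = 34,200,000 bytes.
Total = 8,551,996,400 bytes = 8.6 GB.

8.6 GB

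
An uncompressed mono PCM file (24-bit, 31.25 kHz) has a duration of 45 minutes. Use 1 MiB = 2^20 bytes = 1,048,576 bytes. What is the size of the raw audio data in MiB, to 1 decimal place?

241.4 MiB

Duration = 45 minutes = 2,700 s.
Bytes = 31,250 samples/s × 2,700 s × 3 bytes/sample × 1 ch = 253,125,000 bytes.
253,125,000 / 1,048,576 = 241.4 MiB.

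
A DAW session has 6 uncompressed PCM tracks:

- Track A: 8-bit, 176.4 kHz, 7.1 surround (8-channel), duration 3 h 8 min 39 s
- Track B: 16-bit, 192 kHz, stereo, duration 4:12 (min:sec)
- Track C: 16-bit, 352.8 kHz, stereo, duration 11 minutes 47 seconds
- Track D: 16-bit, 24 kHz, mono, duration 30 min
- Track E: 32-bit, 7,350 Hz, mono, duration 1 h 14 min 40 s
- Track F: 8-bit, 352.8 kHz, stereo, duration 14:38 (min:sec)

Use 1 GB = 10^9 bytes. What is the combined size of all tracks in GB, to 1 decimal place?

18.0 GB

Track A: 3 h 8 min 39 s = 11,319 s; 176,400 × 11,319 × 1 × 8 = 15,973,372,800 bytes.
Track B: 4:12 (min:sec) = 252 s; 192,000 × 252 × 2 × 2 = 193,536,000 bytes.
Track C: 11 minutes 47 seconds = 707 s; 352,800 × 707 × 2 × 2 = 997,718,400 bytes.
Track D: 30 min = 1,800 s; 24,000 × 1,800 × 2 × 1 = 86,400,000 bytes.
Track E: 1 h 14 min 40 s = 4,480 s; 7,350 × 4,480 × 4 × 1 = 131,712,000 bytes.
Track F: 14:38 (min:sec) = 878 s; 352,800 × 878 × 1 × 2 = 619,516,800 bytes.
Total = 18,002,256,000 bytes = 18.0 GB.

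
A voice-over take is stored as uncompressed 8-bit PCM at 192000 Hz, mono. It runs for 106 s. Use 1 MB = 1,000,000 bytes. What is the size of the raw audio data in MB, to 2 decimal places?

Bytes = 192,000 samples/s × 106 s × 1 bytes/sample × 1 ch = 20,352,000 bytes.
20,352,000 / 1,000,000 = 20.35 MB.

20.35 MB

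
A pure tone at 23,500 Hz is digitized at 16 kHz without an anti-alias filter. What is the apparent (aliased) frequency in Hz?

Nyquist = 16,000/2 = 8,000 Hz; 23,500 Hz exceeds it.
Alias = |23,500 − 1×16,000| = |23,500 − 16,000| = 7,500 Hz.

7,500 Hz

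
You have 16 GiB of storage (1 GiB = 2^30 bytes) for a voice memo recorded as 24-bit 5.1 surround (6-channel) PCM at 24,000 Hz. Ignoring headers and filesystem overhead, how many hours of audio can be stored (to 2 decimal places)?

11.05 hours

Uncompressed byte rate = 24,000 × 3 × 6 = 432,000 bytes/s.
Capacity = 16 × 1,073,741,824 = 17,179,869,184 bytes.
17,179,869,184 / 432,000 ≈ 39768.22 s → 11.05 hours.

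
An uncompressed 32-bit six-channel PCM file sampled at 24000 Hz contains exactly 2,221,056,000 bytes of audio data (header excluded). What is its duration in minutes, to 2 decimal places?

Byte rate = 24,000 × 4 × 6 = 576,000 bytes/s.
Duration = 2,221,056,000 / 576,000 = 3,856 s.
3,856 s / 60 = 64.27 minutes.

64.27 minutes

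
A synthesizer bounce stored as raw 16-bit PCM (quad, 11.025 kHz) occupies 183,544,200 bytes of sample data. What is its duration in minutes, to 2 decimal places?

34.68 minutes

Byte rate = 11,025 × 2 × 4 = 88,200 bytes/s.
Duration = 183,544,200 / 88,200 = 2,081 s.
2,081 s / 60 = 34.68 minutes.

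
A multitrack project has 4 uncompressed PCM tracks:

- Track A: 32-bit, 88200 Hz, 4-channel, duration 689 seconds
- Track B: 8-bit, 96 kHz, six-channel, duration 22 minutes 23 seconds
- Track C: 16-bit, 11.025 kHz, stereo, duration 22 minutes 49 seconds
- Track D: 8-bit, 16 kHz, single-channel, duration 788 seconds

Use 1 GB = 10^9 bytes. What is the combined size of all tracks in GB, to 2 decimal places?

Track A: 88,200 × 689 × 4 × 4 = 972,316,800 bytes.
Track B: 22 minutes 23 seconds = 1,343 s; 96,000 × 1,343 × 1 × 6 = 773,568,000 bytes.
Track C: 22 minutes 49 seconds = 1,369 s; 11,025 × 1,369 × 2 × 2 = 60,372,900 bytes.
Track D: 16,000 × 788 × 1 × 1 = 12,608,000 bytes.
Total = 1,818,865,700 bytes = 1.82 GB.

1.82 GB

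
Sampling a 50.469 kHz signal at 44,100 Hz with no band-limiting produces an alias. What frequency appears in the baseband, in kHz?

Nyquist = 44,100/2 = 22,050 Hz; 50,469 Hz exceeds it.
Alias = |50,469 − 1×44,100| = |50,469 − 44,100| = 6,369 Hz = 6.369 kHz.

6.369 kHz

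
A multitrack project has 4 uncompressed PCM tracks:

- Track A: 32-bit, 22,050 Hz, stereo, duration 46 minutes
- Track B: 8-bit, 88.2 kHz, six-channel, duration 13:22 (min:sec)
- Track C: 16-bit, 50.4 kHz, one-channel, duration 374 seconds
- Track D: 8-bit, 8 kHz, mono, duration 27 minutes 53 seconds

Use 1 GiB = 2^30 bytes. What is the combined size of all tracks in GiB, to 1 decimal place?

Track A: 46 minutes = 2,760 s; 22,050 × 2,760 × 4 × 2 = 486,864,000 bytes.
Track B: 13:22 (min:sec) = 802 s; 88,200 × 802 × 1 × 6 = 424,418,400 bytes.
Track C: 50,400 × 374 × 2 × 1 = 37,699,200 bytes.
Track D: 27 minutes 53 seconds = 1,673 s; 8,000 × 1,673 × 1 × 1 = 13,384,000 bytes.
Total = 962,365,600 bytes = 0.9 GiB.

0.9 GiB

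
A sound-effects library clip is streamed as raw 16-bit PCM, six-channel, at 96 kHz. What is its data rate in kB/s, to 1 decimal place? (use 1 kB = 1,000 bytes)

1152.0 kB/s

Bit rate = 96,000 × 16 × 6 = 9,216,000 bits/s.
9,216,000 / 8 = 1,152,000 B/s = 1152.0 kB/s.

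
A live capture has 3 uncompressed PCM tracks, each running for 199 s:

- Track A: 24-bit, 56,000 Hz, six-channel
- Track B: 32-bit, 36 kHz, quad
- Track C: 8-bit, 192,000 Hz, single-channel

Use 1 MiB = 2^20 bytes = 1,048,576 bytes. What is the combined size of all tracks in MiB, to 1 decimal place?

Track A: 56,000 × 199 × 3 × 6 = 200,592,000 bytes.
Track B: 36,000 × 199 × 4 × 4 = 114,624,000 bytes.
Track C: 192,000 × 199 × 1 × 1 = 38,208,000 bytes.
Total = 353,424,000 bytes = 337.1 MiB.

337.1 MiB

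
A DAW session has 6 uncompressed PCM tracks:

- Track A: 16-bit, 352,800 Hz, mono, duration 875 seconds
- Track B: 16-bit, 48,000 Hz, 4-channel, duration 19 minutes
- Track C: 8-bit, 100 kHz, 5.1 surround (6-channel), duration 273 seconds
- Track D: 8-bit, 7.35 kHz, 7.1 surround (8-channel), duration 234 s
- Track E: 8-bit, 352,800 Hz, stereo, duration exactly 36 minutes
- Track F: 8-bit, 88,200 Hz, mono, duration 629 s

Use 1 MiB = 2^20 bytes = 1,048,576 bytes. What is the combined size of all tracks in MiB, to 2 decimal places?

Track A: 352,800 × 875 × 2 × 1 = 617,400,000 bytes.
Track B: 19 minutes = 1,140 s; 48,000 × 1,140 × 2 × 4 = 437,760,000 bytes.
Track C: 100,000 × 273 × 1 × 6 = 163,800,000 bytes.
Track D: 7,350 × 234 × 1 × 8 = 13,759,200 bytes.
Track E: exactly 36 minutes = 2,160 s; 352,800 × 2,160 × 1 × 2 = 1,524,096,000 bytes.
Track F: 88,200 × 629 × 1 × 1 = 55,477,800 bytes.
Total = 2,812,293,000 bytes = 2682.01 MiB.

2682.01 MiB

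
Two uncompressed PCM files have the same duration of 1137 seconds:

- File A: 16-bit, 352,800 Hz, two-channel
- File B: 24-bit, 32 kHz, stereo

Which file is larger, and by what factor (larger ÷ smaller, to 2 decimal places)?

File A, by a factor of 7.35

File A: 352,800 × 2 × 2 = 1,411,200 bytes/s.
File B: 32,000 × 3 × 2 = 192,000 bytes/s.
File A is larger; ratio = 1,604,534,400 / 218,304,000 = 7.35.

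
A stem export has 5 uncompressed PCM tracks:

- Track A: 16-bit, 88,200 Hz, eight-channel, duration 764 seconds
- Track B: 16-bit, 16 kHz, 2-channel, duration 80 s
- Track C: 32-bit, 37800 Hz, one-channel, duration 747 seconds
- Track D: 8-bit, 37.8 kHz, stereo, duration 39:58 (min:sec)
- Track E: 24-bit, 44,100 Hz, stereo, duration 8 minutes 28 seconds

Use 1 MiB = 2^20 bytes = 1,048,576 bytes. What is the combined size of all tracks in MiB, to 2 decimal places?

1441.89 MiB

Track A: 88,200 × 764 × 2 × 8 = 1,078,156,800 bytes.
Track B: 16,000 × 80 × 2 × 2 = 5,120,000 bytes.
Track C: 37,800 × 747 × 4 × 1 = 112,946,400 bytes.
Track D: 39:58 (min:sec) = 2,398 s; 37,800 × 2,398 × 1 × 2 = 181,288,800 bytes.
Track E: 8 minutes 28 seconds = 508 s; 44,100 × 508 × 3 × 2 = 134,416,800 bytes.
Total = 1,511,928,800 bytes = 1441.89 MiB.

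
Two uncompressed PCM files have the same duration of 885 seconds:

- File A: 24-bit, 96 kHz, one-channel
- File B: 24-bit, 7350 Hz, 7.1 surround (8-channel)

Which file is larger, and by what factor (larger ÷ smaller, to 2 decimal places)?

File A: 96,000 × 3 × 1 = 288,000 bytes/s.
File B: 7,350 × 3 × 8 = 176,400 bytes/s.
File A is larger; ratio = 254,880,000 / 156,114,000 = 1.63.

File A, by a factor of 1.63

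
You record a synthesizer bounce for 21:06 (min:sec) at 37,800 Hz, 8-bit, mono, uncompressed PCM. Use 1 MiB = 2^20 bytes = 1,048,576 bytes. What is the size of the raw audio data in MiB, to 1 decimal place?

45.6 MiB

Duration = 21:06 (min:sec) = 1,266 s.
Bytes = 37,800 samples/s × 1,266 s × 1 bytes/sample × 1 ch = 47,854,800 bytes.
47,854,800 / 1,048,576 = 45.6 MiB.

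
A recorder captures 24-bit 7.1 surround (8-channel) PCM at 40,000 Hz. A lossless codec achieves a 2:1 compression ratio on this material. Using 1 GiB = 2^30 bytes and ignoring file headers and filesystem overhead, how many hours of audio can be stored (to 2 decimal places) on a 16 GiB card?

9.94 hours

Uncompressed byte rate = 40,000 × 3 × 8 = 960,000 bytes/s.
After 2:1 compression, effective rate ≈ 480000 bytes/s.
Capacity = 16 × 1,073,741,824 = 17,179,869,184 bytes.
17,179,869,184 / effective rate ≈ 35791.39 s → 9.94 hours.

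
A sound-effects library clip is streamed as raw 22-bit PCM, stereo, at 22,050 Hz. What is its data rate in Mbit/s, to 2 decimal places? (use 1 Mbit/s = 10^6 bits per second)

0.97 Mbit/s

Bit rate = 22,050 × 22 × 2 = 970,200 bits/s.
= 0.97 Mbit/s.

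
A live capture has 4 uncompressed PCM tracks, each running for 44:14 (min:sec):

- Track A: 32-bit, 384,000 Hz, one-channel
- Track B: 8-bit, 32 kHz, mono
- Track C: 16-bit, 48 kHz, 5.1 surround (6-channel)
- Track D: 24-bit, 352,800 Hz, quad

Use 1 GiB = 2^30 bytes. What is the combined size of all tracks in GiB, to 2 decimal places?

15.76 GiB

44:14 (min:sec) = 2,654 s.
Track A: 384,000 × 2,654 × 4 × 1 = 4,076,544,000 bytes.
Track B: 32,000 × 2,654 × 1 × 1 = 84,928,000 bytes.
Track C: 48,000 × 2,654 × 2 × 6 = 1,528,704,000 bytes.
Track D: 352,800 × 2,654 × 3 × 4 = 11,235,974,400 bytes.
Total = 16,926,150,400 bytes = 15.76 GiB.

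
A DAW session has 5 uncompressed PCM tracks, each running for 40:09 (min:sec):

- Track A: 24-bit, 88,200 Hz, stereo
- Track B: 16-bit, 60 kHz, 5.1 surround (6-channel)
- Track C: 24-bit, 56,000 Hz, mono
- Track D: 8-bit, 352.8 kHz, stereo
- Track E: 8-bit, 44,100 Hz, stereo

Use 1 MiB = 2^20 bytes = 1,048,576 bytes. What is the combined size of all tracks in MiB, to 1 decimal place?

5079.6 MiB

40:09 (min:sec) = 2,409 s.
Track A: 88,200 × 2,409 × 3 × 2 = 1,274,842,800 bytes.
Track B: 60,000 × 2,409 × 2 × 6 = 1,734,480,000 bytes.
Track C: 56,000 × 2,409 × 3 × 1 = 404,712,000 bytes.
Track D: 352,800 × 2,409 × 1 × 2 = 1,699,790,400 bytes.
Track E: 44,100 × 2,409 × 1 × 2 = 212,473,800 bytes.
Total = 5,326,299,000 bytes = 5079.6 MiB.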